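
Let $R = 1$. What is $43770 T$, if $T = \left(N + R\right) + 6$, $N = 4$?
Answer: $481470$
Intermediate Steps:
$T = 11$ ($T = \left(4 + 1\right) + 6 = 5 + 6 = 11$)
$43770 T = 43770 \cdot 11 = 481470$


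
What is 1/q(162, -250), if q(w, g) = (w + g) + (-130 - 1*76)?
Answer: -1/294 ≈ -0.0034014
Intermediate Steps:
q(w, g) = -206 + g + w (q(w, g) = (g + w) + (-130 - 76) = (g + w) - 206 = -206 + g + w)
1/q(162, -250) = 1/(-206 - 250 + 162) = 1/(-294) = -1/294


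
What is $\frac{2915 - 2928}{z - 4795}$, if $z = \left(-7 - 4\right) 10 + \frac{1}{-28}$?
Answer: $\frac{364}{137341} \approx 0.0026503$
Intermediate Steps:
$z = - \frac{3081}{28}$ ($z = \left(-7 - 4\right) 10 - \frac{1}{28} = \left(-11\right) 10 - \frac{1}{28} = -110 - \frac{1}{28} = - \frac{3081}{28} \approx -110.04$)
$\frac{2915 - 2928}{z - 4795} = \frac{2915 - 2928}{- \frac{3081}{28} - 4795} = - \frac{13}{- \frac{137341}{28}} = \left(-13\right) \left(- \frac{28}{137341}\right) = \frac{364}{137341}$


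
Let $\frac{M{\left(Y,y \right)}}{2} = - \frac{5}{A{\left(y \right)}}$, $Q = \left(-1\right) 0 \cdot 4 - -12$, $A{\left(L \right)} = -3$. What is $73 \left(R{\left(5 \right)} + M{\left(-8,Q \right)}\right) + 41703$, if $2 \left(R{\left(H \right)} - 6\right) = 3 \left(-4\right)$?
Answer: $\frac{125839}{3} \approx 41946.0$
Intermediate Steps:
$R{\left(H \right)} = 0$ ($R{\left(H \right)} = 6 + \frac{3 \left(-4\right)}{2} = 6 + \frac{1}{2} \left(-12\right) = 6 - 6 = 0$)
$Q = 12$ ($Q = 0 \cdot 4 + 12 = 0 + 12 = 12$)
$M{\left(Y,y \right)} = \frac{10}{3}$ ($M{\left(Y,y \right)} = 2 \left(- \frac{5}{-3}\right) = 2 \left(\left(-5\right) \left(- \frac{1}{3}\right)\right) = 2 \cdot \frac{5}{3} = \frac{10}{3}$)
$73 \left(R{\left(5 \right)} + M{\left(-8,Q \right)}\right) + 41703 = 73 \left(0 + \frac{10}{3}\right) + 41703 = 73 \cdot \frac{10}{3} + 41703 = \frac{730}{3} + 41703 = \frac{125839}{3}$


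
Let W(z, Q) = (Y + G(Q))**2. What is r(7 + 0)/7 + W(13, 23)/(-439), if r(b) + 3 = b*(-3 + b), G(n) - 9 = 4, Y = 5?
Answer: 8707/3073 ≈ 2.8334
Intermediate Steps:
G(n) = 13 (G(n) = 9 + 4 = 13)
W(z, Q) = 324 (W(z, Q) = (5 + 13)**2 = 18**2 = 324)
r(b) = -3 + b*(-3 + b)
r(7 + 0)/7 + W(13, 23)/(-439) = (-3 + (7 + 0)**2 - 3*(7 + 0))/7 + 324/(-439) = (-3 + 7**2 - 3*7)*(1/7) + 324*(-1/439) = (-3 + 49 - 21)*(1/7) - 324/439 = 25*(1/7) - 324/439 = 25/7 - 324/439 = 8707/3073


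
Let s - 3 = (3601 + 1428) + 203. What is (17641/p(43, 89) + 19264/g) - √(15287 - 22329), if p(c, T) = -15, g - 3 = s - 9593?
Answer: -15423103/13065 - I*√7042 ≈ -1180.5 - 83.917*I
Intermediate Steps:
s = 5235 (s = 3 + ((3601 + 1428) + 203) = 3 + (5029 + 203) = 3 + 5232 = 5235)
g = -4355 (g = 3 + (5235 - 9593) = 3 - 4358 = -4355)
(17641/p(43, 89) + 19264/g) - √(15287 - 22329) = (17641/(-15) + 19264/(-4355)) - √(15287 - 22329) = (17641*(-1/15) + 19264*(-1/4355)) - √(-7042) = (-17641/15 - 19264/4355) - I*√7042 = -15423103/13065 - I*√7042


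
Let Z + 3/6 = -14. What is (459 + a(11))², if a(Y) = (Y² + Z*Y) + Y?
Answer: 744769/4 ≈ 1.8619e+5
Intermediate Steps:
Z = -29/2 (Z = -½ - 14 = -29/2 ≈ -14.500)
a(Y) = Y² - 27*Y/2 (a(Y) = (Y² - 29*Y/2) + Y = Y² - 27*Y/2)
(459 + a(11))² = (459 + (½)*11*(-27 + 2*11))² = (459 + (½)*11*(-27 + 22))² = (459 + (½)*11*(-5))² = (459 - 55/2)² = (863/2)² = 744769/4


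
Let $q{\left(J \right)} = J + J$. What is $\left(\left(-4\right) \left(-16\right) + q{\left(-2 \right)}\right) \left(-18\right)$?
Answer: $-1080$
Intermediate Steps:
$q{\left(J \right)} = 2 J$
$\left(\left(-4\right) \left(-16\right) + q{\left(-2 \right)}\right) \left(-18\right) = \left(\left(-4\right) \left(-16\right) + 2 \left(-2\right)\right) \left(-18\right) = \left(64 - 4\right) \left(-18\right) = 60 \left(-18\right) = -1080$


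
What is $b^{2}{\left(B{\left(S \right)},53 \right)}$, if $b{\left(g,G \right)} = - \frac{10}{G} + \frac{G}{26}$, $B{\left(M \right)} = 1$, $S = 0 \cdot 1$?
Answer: $\frac{6497401}{1898884} \approx 3.4217$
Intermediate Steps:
$S = 0$
$b{\left(g,G \right)} = - \frac{10}{G} + \frac{G}{26}$ ($b{\left(g,G \right)} = - \frac{10}{G} + G \frac{1}{26} = - \frac{10}{G} + \frac{G}{26}$)
$b^{2}{\left(B{\left(S \right)},53 \right)} = \left(- \frac{10}{53} + \frac{1}{26} \cdot 53\right)^{2} = \left(\left(-10\right) \frac{1}{53} + \frac{53}{26}\right)^{2} = \left(- \frac{10}{53} + \frac{53}{26}\right)^{2} = \left(\frac{2549}{1378}\right)^{2} = \frac{6497401}{1898884}$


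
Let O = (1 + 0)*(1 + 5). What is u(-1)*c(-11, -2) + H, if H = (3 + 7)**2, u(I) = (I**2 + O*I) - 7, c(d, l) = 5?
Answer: 40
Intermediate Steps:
O = 6 (O = 1*6 = 6)
u(I) = -7 + I**2 + 6*I (u(I) = (I**2 + 6*I) - 7 = -7 + I**2 + 6*I)
H = 100 (H = 10**2 = 100)
u(-1)*c(-11, -2) + H = (-7 + (-1)**2 + 6*(-1))*5 + 100 = (-7 + 1 - 6)*5 + 100 = -12*5 + 100 = -60 + 100 = 40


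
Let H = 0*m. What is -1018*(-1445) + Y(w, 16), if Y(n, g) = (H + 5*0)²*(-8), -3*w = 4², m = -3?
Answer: 1471010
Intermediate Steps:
w = -16/3 (w = -⅓*4² = -⅓*16 = -16/3 ≈ -5.3333)
H = 0 (H = 0*(-3) = 0)
Y(n, g) = 0 (Y(n, g) = (0 + 5*0)²*(-8) = (0 + 0)²*(-8) = 0²*(-8) = 0*(-8) = 0)
-1018*(-1445) + Y(w, 16) = -1018*(-1445) + 0 = 1471010 + 0 = 1471010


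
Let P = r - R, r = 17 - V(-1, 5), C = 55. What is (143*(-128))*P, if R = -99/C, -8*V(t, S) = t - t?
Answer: -1720576/5 ≈ -3.4412e+5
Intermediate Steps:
V(t, S) = 0 (V(t, S) = -(t - t)/8 = -1/8*0 = 0)
r = 17 (r = 17 - 1*0 = 17 + 0 = 17)
R = -9/5 (R = -99/55 = -99*1/55 = -9/5 ≈ -1.8000)
P = 94/5 (P = 17 - 1*(-9/5) = 17 + 9/5 = 94/5 ≈ 18.800)
(143*(-128))*P = (143*(-128))*(94/5) = -18304*94/5 = -1720576/5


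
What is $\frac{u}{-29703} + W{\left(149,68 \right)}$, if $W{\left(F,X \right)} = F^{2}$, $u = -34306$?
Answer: $\frac{659470609}{29703} \approx 22202.0$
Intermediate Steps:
$\frac{u}{-29703} + W{\left(149,68 \right)} = - \frac{34306}{-29703} + 149^{2} = \left(-34306\right) \left(- \frac{1}{29703}\right) + 22201 = \frac{34306}{29703} + 22201 = \frac{659470609}{29703}$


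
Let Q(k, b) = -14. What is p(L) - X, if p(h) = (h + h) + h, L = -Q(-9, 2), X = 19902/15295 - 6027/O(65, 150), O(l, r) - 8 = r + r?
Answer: 40558467/672980 ≈ 60.267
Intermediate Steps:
O(l, r) = 8 + 2*r (O(l, r) = 8 + (r + r) = 8 + 2*r)
X = -12293307/672980 (X = 19902/15295 - 6027/(8 + 2*150) = 19902*(1/15295) - 6027/(8 + 300) = 19902/15295 - 6027/308 = 19902/15295 - 6027*1/308 = 19902/15295 - 861/44 = -12293307/672980 ≈ -18.267)
L = 14 (L = -1*(-14) = 14)
p(h) = 3*h (p(h) = 2*h + h = 3*h)
p(L) - X = 3*14 - 1*(-12293307/672980) = 42 + 12293307/672980 = 40558467/672980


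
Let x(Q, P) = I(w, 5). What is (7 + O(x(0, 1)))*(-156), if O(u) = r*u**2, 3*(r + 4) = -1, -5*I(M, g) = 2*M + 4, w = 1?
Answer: -2964/25 ≈ -118.56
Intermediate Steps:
I(M, g) = -4/5 - 2*M/5 (I(M, g) = -(2*M + 4)/5 = -(4 + 2*M)/5 = -4/5 - 2*M/5)
x(Q, P) = -6/5 (x(Q, P) = -4/5 - 2/5*1 = -4/5 - 2/5 = -6/5)
r = -13/3 (r = -4 + (1/3)*(-1) = -4 - 1/3 = -13/3 ≈ -4.3333)
O(u) = -13*u**2/3
(7 + O(x(0, 1)))*(-156) = (7 - 13*(-6/5)**2/3)*(-156) = (7 - 13/3*36/25)*(-156) = (7 - 156/25)*(-156) = (19/25)*(-156) = -2964/25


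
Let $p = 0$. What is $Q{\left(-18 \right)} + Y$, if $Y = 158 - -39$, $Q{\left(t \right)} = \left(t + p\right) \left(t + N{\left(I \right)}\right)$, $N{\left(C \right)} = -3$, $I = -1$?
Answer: $575$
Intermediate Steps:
$Q{\left(t \right)} = t \left(-3 + t\right)$ ($Q{\left(t \right)} = \left(t + 0\right) \left(t - 3\right) = t \left(-3 + t\right)$)
$Y = 197$ ($Y = 158 + 39 = 197$)
$Q{\left(-18 \right)} + Y = - 18 \left(-3 - 18\right) + 197 = \left(-18\right) \left(-21\right) + 197 = 378 + 197 = 575$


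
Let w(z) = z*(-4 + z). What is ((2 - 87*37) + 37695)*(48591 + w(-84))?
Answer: 1930181874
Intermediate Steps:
((2 - 87*37) + 37695)*(48591 + w(-84)) = ((2 - 87*37) + 37695)*(48591 - 84*(-4 - 84)) = ((2 - 3219) + 37695)*(48591 - 84*(-88)) = (-3217 + 37695)*(48591 + 7392) = 34478*55983 = 1930181874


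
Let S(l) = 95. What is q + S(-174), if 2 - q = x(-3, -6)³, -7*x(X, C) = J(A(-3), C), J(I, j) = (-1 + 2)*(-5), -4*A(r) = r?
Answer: 33146/343 ≈ 96.636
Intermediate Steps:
A(r) = -r/4
J(I, j) = -5 (J(I, j) = 1*(-5) = -5)
x(X, C) = 5/7 (x(X, C) = -⅐*(-5) = 5/7)
q = 561/343 (q = 2 - (5/7)³ = 2 - 1*125/343 = 2 - 125/343 = 561/343 ≈ 1.6356)
q + S(-174) = 561/343 + 95 = 33146/343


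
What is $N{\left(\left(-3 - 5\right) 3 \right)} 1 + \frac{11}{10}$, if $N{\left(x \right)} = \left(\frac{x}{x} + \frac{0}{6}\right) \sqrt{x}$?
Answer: $\frac{11}{10} + 2 i \sqrt{6} \approx 1.1 + 4.899 i$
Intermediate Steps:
$N{\left(x \right)} = \sqrt{x}$ ($N{\left(x \right)} = \left(1 + 0 \cdot \frac{1}{6}\right) \sqrt{x} = \left(1 + 0\right) \sqrt{x} = 1 \sqrt{x} = \sqrt{x}$)
$N{\left(\left(-3 - 5\right) 3 \right)} 1 + \frac{11}{10} = \sqrt{\left(-3 - 5\right) 3} \cdot 1 + \frac{11}{10} = \sqrt{\left(-8\right) 3} \cdot 1 + 11 \cdot \frac{1}{10} = \sqrt{-24} \cdot 1 + \frac{11}{10} = 2 i \sqrt{6} \cdot 1 + \frac{11}{10} = 2 i \sqrt{6} + \frac{11}{10} = \frac{11}{10} + 2 i \sqrt{6}$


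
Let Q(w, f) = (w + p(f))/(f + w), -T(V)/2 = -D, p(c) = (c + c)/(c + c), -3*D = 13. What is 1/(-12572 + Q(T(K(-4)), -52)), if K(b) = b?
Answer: -182/2288081 ≈ -7.9543e-5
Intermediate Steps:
D = -13/3 (D = -⅓*13 = -13/3 ≈ -4.3333)
p(c) = 1 (p(c) = (2*c)/((2*c)) = (2*c)*(1/(2*c)) = 1)
T(V) = -26/3 (T(V) = -(-2)*(-13)/3 = -2*13/3 = -26/3)
Q(w, f) = (1 + w)/(f + w) (Q(w, f) = (w + 1)/(f + w) = (1 + w)/(f + w))
1/(-12572 + Q(T(K(-4)), -52)) = 1/(-12572 + (1 - 26/3)/(-52 - 26/3)) = 1/(-12572 - 23/3/(-182/3)) = 1/(-12572 - 3/182*(-23/3)) = 1/(-12572 + 23/182) = 1/(-2288081/182) = -182/2288081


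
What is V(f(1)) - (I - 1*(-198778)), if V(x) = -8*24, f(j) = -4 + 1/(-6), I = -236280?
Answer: 37310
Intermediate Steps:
f(j) = -25/6 (f(j) = -4 - 1/6 = -25/6)
V(x) = -192
V(f(1)) - (I - 1*(-198778)) = -192 - (-236280 - 1*(-198778)) = -192 - (-236280 + 198778) = -192 - 1*(-37502) = -192 + 37502 = 37310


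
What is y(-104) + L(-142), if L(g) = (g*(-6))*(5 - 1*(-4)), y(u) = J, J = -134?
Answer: 7534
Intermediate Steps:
y(u) = -134
L(g) = -54*g (L(g) = (-6*g)*(5 + 4) = -6*g*9 = -54*g)
y(-104) + L(-142) = -134 - 54*(-142) = -134 + 7668 = 7534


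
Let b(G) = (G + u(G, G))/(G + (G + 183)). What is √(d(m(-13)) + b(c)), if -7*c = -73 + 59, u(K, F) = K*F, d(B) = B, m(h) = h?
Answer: 5*I*√18139/187 ≈ 3.6011*I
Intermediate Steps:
u(K, F) = F*K
c = 2 (c = -(-73 + 59)/7 = -⅐*(-14) = 2)
b(G) = (G + G²)/(183 + 2*G) (b(G) = (G + G*G)/(G + (G + 183)) = (G + G²)/(G + (183 + G)) = (G + G²)/(183 + 2*G))
√(d(m(-13)) + b(c)) = √(-13 + 2*(1 + 2)/(183 + 2*2)) = √(-13 + 2*3/(183 + 4)) = √(-13 + 2*3/187) = √(-13 + 2*(1/187)*3) = √(-13 + 6/187) = √(-2425/187) = 5*I*√18139/187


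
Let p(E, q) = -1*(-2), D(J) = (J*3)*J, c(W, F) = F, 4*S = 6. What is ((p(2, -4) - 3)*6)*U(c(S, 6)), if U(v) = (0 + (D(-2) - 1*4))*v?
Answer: -288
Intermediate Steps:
S = 3/2 (S = (¼)*6 = 3/2 ≈ 1.5000)
D(J) = 3*J² (D(J) = (3*J)*J = 3*J²)
p(E, q) = 2
U(v) = 8*v (U(v) = (0 + (3*(-2)² - 1*4))*v = (0 + (3*4 - 4))*v = (0 + (12 - 4))*v = (0 + 8)*v = 8*v)
((p(2, -4) - 3)*6)*U(c(S, 6)) = ((2 - 3)*6)*(8*6) = -1*6*48 = -6*48 = -288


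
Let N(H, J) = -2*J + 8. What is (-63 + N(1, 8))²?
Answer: 5041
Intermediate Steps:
N(H, J) = 8 - 2*J
(-63 + N(1, 8))² = (-63 + (8 - 2*8))² = (-63 + (8 - 16))² = (-63 - 8)² = (-71)² = 5041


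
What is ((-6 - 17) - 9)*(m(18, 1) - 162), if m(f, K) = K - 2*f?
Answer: 6304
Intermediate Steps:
((-6 - 17) - 9)*(m(18, 1) - 162) = ((-6 - 17) - 9)*((1 - 2*18) - 162) = (-23 - 9)*((1 - 36) - 162) = -32*(-35 - 162) = -32*(-197) = 6304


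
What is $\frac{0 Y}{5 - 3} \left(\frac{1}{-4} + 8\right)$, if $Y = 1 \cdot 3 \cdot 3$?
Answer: $0$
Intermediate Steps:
$Y = 9$ ($Y = 3 \cdot 3 = 9$)
$\frac{0 Y}{5 - 3} \left(\frac{1}{-4} + 8\right) = \frac{0 \cdot 9}{5 - 3} \left(\frac{1}{-4} + 8\right) = \frac{0}{2} \left(- \frac{1}{4} + 8\right) = 0 \cdot \frac{1}{2} \cdot \frac{31}{4} = 0 \cdot \frac{31}{4} = 0$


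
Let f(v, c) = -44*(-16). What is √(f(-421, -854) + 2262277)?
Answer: √2262981 ≈ 1504.3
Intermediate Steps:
f(v, c) = 704
√(f(-421, -854) + 2262277) = √(704 + 2262277) = √2262981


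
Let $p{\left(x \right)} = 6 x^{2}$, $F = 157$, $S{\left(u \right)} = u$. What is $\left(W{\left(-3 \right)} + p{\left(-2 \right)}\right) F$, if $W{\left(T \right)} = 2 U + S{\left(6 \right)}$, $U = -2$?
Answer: $4082$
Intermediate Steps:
$W{\left(T \right)} = 2$ ($W{\left(T \right)} = 2 \left(-2\right) + 6 = -4 + 6 = 2$)
$\left(W{\left(-3 \right)} + p{\left(-2 \right)}\right) F = \left(2 + 6 \left(-2\right)^{2}\right) 157 = \left(2 + 6 \cdot 4\right) 157 = \left(2 + 24\right) 157 = 26 \cdot 157 = 4082$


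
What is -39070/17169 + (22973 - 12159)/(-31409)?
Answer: -1412815196/539261121 ≈ -2.6199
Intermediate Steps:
-39070/17169 + (22973 - 12159)/(-31409) = -39070*1/17169 + 10814*(-1/31409) = -39070/17169 - 10814/31409 = -1412815196/539261121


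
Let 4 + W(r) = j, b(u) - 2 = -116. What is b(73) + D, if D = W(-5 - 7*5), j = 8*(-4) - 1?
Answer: -151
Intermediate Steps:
j = -33 (j = -32 - 1 = -33)
b(u) = -114 (b(u) = 2 - 116 = -114)
W(r) = -37 (W(r) = -4 - 33 = -37)
D = -37
b(73) + D = -114 - 37 = -151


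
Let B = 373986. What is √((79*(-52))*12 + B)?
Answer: √324690 ≈ 569.82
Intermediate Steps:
√((79*(-52))*12 + B) = √((79*(-52))*12 + 373986) = √(-4108*12 + 373986) = √(-49296 + 373986) = √324690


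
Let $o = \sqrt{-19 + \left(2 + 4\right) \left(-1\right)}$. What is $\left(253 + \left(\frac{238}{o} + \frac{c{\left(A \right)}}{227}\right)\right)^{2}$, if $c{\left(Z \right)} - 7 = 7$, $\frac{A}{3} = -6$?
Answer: $\frac{79579391949}{1288225} - \frac{5468764 i}{227} \approx 61774.0 - 24091.0 i$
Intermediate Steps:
$A = -18$ ($A = 3 \left(-6\right) = -18$)
$c{\left(Z \right)} = 14$ ($c{\left(Z \right)} = 7 + 7 = 14$)
$o = 5 i$ ($o = \sqrt{-19 + 6 \left(-1\right)} = \sqrt{-19 - 6} = \sqrt{-25} = 5 i \approx 5.0 i$)
$\left(253 + \left(\frac{238}{o} + \frac{c{\left(A \right)}}{227}\right)\right)^{2} = \left(253 + \left(\frac{238}{5 i} + \frac{14}{227}\right)\right)^{2} = \left(253 + \left(238 \left(- \frac{i}{5}\right) + 14 \cdot \frac{1}{227}\right)\right)^{2} = \left(253 + \left(- \frac{238 i}{5} + \frac{14}{227}\right)\right)^{2} = \left(253 + \left(\frac{14}{227} - \frac{238 i}{5}\right)\right)^{2} = \left(\frac{57445}{227} - \frac{238 i}{5}\right)^{2}$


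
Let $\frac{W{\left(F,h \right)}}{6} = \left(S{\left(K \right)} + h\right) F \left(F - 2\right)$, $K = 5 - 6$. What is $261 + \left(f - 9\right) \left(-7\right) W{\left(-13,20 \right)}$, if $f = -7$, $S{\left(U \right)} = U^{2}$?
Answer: $2752101$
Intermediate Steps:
$K = -1$ ($K = 5 - 6 = -1$)
$W{\left(F,h \right)} = 6 F \left(1 + h\right) \left(-2 + F\right)$ ($W{\left(F,h \right)} = 6 \left(\left(-1\right)^{2} + h\right) F \left(F - 2\right) = 6 \left(1 + h\right) F \left(-2 + F\right) = 6 F \left(1 + h\right) \left(-2 + F\right)$)
$261 + \left(f - 9\right) \left(-7\right) W{\left(-13,20 \right)} = 261 + \left(-7 - 9\right) \left(-7\right) 6 \left(-13\right) \left(-2 - 13 - 40 - 260\right) = 261 + \left(-16\right) \left(-7\right) 6 \left(-13\right) \left(-2 - 13 - 40 - 260\right) = 261 + 112 \cdot 6 \left(-13\right) \left(-315\right) = 261 + 112 \cdot 24570 = 261 + 2751840 = 2752101$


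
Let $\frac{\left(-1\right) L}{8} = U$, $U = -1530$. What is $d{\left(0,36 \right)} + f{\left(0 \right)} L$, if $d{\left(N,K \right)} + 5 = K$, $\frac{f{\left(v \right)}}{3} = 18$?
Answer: $660991$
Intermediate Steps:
$f{\left(v \right)} = 54$ ($f{\left(v \right)} = 3 \cdot 18 = 54$)
$d{\left(N,K \right)} = -5 + K$
$L = 12240$ ($L = \left(-8\right) \left(-1530\right) = 12240$)
$d{\left(0,36 \right)} + f{\left(0 \right)} L = \left(-5 + 36\right) + 54 \cdot 12240 = 31 + 660960 = 660991$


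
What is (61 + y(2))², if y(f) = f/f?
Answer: 3844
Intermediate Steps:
y(f) = 1
(61 + y(2))² = (61 + 1)² = 62² = 3844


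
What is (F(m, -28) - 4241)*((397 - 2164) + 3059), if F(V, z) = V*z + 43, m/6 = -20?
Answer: -1082696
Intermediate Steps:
m = -120 (m = 6*(-20) = -120)
F(V, z) = 43 + V*z
(F(m, -28) - 4241)*((397 - 2164) + 3059) = ((43 - 120*(-28)) - 4241)*((397 - 2164) + 3059) = ((43 + 3360) - 4241)*(-1767 + 3059) = (3403 - 4241)*1292 = -838*1292 = -1082696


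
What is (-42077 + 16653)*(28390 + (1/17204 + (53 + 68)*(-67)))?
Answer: -2217918146948/4301 ≈ -5.1568e+8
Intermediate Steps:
(-42077 + 16653)*(28390 + (1/17204 + (53 + 68)*(-67))) = -25424*(28390 + (1/17204 + 121*(-67))) = -25424*(28390 + (1/17204 - 8107)) = -25424*(28390 - 139472827/17204) = -25424*348948733/17204 = -2217918146948/4301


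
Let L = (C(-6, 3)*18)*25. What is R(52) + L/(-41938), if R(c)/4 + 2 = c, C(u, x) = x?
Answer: 4193125/20969 ≈ 199.97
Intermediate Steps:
L = 1350 (L = (3*18)*25 = 54*25 = 1350)
R(c) = -8 + 4*c
R(52) + L/(-41938) = (-8 + 4*52) + 1350/(-41938) = (-8 + 208) + 1350*(-1/41938) = 200 - 675/20969 = 4193125/20969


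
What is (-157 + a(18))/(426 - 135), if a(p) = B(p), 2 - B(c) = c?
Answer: -173/291 ≈ -0.59450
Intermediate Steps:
B(c) = 2 - c
a(p) = 2 - p
(-157 + a(18))/(426 - 135) = (-157 + (2 - 1*18))/(426 - 135) = (-157 + (2 - 18))/291 = (-157 - 16)*(1/291) = -173*1/291 = -173/291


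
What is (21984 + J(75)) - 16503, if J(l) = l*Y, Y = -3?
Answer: 5256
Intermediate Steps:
J(l) = -3*l (J(l) = l*(-3) = -3*l)
(21984 + J(75)) - 16503 = (21984 - 3*75) - 16503 = (21984 - 225) - 16503 = 21759 - 16503 = 5256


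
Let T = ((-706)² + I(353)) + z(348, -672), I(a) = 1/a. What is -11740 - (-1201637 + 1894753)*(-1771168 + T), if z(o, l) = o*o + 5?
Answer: 281767534688268/353 ≈ 7.9821e+11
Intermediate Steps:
z(o, l) = 5 + o² (z(o, l) = o² + 5 = 5 + o²)
T = 218699386/353 (T = ((-706)² + 1/353) + (5 + 348²) = (498436 + 1/353) + (5 + 121104) = 175947909/353 + 121109 = 218699386/353 ≈ 6.1955e+5)
-11740 - (-1201637 + 1894753)*(-1771168 + T) = -11740 - (-1201637 + 1894753)*(-1771168 + 218699386/353) = -11740 - 693116*(-406522918)/353 = -11740 - 1*(-281767538832488/353) = -11740 + 281767538832488/353 = 281767534688268/353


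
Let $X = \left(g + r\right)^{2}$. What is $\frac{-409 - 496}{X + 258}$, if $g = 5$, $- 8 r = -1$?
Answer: $- \frac{57920}{18193} \approx -3.1836$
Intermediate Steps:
$r = \frac{1}{8}$ ($r = \left(- \frac{1}{8}\right) \left(-1\right) = \frac{1}{8} \approx 0.125$)
$X = \frac{1681}{64}$ ($X = \left(5 + \frac{1}{8}\right)^{2} = \left(\frac{41}{8}\right)^{2} = \frac{1681}{64} \approx 26.266$)
$\frac{-409 - 496}{X + 258} = \frac{-409 - 496}{\frac{1681}{64} + 258} = - \frac{905}{\frac{18193}{64}} = \left(-905\right) \frac{64}{18193} = - \frac{57920}{18193}$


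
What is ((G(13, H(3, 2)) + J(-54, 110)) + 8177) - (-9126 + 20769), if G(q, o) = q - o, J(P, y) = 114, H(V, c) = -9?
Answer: -3330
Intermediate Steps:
((G(13, H(3, 2)) + J(-54, 110)) + 8177) - (-9126 + 20769) = (((13 - 1*(-9)) + 114) + 8177) - (-9126 + 20769) = (((13 + 9) + 114) + 8177) - 1*11643 = ((22 + 114) + 8177) - 11643 = (136 + 8177) - 11643 = 8313 - 11643 = -3330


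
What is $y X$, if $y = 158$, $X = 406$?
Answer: $64148$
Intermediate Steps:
$y X = 158 \cdot 406 = 64148$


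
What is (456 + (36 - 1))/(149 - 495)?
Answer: -491/346 ≈ -1.4191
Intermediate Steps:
(456 + (36 - 1))/(149 - 495) = (456 + 35)/(-346) = 491*(-1/346) = -491/346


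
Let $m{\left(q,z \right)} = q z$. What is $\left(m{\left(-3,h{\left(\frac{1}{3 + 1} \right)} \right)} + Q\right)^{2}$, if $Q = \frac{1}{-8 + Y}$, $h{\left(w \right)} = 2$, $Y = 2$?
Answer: $\frac{1369}{36} \approx 38.028$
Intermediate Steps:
$Q = - \frac{1}{6}$ ($Q = \frac{1}{-8 + 2} = \frac{1}{-6} = - \frac{1}{6} \approx -0.16667$)
$\left(m{\left(-3,h{\left(\frac{1}{3 + 1} \right)} \right)} + Q\right)^{2} = \left(\left(-3\right) 2 - \frac{1}{6}\right)^{2} = \left(-6 - \frac{1}{6}\right)^{2} = \left(- \frac{37}{6}\right)^{2} = \frac{1369}{36}$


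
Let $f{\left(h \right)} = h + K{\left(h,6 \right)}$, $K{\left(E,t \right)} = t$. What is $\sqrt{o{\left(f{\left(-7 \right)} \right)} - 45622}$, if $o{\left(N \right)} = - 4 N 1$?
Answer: $i \sqrt{45618} \approx 213.58 i$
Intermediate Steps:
$f{\left(h \right)} = 6 + h$ ($f{\left(h \right)} = h + 6 = 6 + h$)
$o{\left(N \right)} = - 4 N$
$\sqrt{o{\left(f{\left(-7 \right)} \right)} - 45622} = \sqrt{- 4 \left(6 - 7\right) - 45622} = \sqrt{\left(-4\right) \left(-1\right) - 45622} = \sqrt{4 - 45622} = \sqrt{-45618} = i \sqrt{45618}$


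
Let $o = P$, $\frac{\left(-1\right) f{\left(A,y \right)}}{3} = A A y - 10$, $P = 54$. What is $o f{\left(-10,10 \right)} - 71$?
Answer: $-160451$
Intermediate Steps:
$f{\left(A,y \right)} = 30 - 3 y A^{2}$ ($f{\left(A,y \right)} = - 3 \left(A A y - 10\right) = - 3 \left(A^{2} y - 10\right) = - 3 \left(y A^{2} - 10\right) = - 3 \left(-10 + y A^{2}\right) = 30 - 3 y A^{2}$)
$o = 54$
$o f{\left(-10,10 \right)} - 71 = 54 \left(30 - 30 \left(-10\right)^{2}\right) - 71 = 54 \left(30 - 30 \cdot 100\right) - 71 = 54 \left(30 - 3000\right) - 71 = 54 \left(-2970\right) - 71 = -160380 - 71 = -160451$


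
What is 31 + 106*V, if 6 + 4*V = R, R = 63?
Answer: 3083/2 ≈ 1541.5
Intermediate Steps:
V = 57/4 (V = -3/2 + (1/4)*63 = -3/2 + 63/4 = 57/4 ≈ 14.250)
31 + 106*V = 31 + 106*(57/4) = 31 + 3021/2 = 3083/2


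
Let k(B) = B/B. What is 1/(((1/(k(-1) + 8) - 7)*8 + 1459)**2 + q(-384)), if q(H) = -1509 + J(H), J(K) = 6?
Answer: 81/159521482 ≈ 5.0777e-7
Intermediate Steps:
k(B) = 1
q(H) = -1503 (q(H) = -1509 + 6 = -1503)
1/(((1/(k(-1) + 8) - 7)*8 + 1459)**2 + q(-384)) = 1/(((1/(1 + 8) - 7)*8 + 1459)**2 - 1503) = 1/(((1/9 - 7)*8 + 1459)**2 - 1503) = 1/((-62/9*8 + 1459)**2 - 1503) = 1/((-496/9 + 1459)**2 - 1503) = 1/((12635/9)**2 - 1503) = 1/(159643225/81 - 1503) = 1/(159521482/81) = 81/159521482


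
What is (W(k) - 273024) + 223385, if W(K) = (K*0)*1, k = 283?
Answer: -49639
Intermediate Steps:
W(K) = 0 (W(K) = 0*1 = 0)
(W(k) - 273024) + 223385 = (0 - 273024) + 223385 = -273024 + 223385 = -49639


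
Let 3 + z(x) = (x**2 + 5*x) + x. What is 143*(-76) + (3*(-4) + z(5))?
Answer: -10828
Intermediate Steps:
z(x) = -3 + x**2 + 6*x (z(x) = -3 + ((x**2 + 5*x) + x) = -3 + (x**2 + 6*x) = -3 + x**2 + 6*x)
143*(-76) + (3*(-4) + z(5)) = 143*(-76) + (3*(-4) + (-3 + 5**2 + 6*5)) = -10868 + (-12 + (-3 + 25 + 30)) = -10868 + (-12 + 52) = -10868 + 40 = -10828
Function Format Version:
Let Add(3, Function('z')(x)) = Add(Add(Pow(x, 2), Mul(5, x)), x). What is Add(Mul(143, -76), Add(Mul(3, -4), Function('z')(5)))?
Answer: -10828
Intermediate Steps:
Function('z')(x) = Add(-3, Pow(x, 2), Mul(6, x)) (Function('z')(x) = Add(-3, Add(Add(Pow(x, 2), Mul(5, x)), x)) = Add(-3, Add(Pow(x, 2), Mul(6, x))) = Add(-3, Pow(x, 2), Mul(6, x)))
Add(Mul(143, -76), Add(Mul(3, -4), Function('z')(5))) = Add(Mul(143, -76), Add(Mul(3, -4), Add(-3, Pow(5, 2), Mul(6, 5)))) = Add(-10868, Add(-12, Add(-3, 25, 30))) = Add(-10868, Add(-12, 52)) = Add(-10868, 40) = -10828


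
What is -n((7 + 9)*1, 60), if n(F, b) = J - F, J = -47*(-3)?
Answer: -125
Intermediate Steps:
J = 141
n(F, b) = 141 - F
-n((7 + 9)*1, 60) = -(141 - (7 + 9)) = -(141 - 16) = -1*125 = -125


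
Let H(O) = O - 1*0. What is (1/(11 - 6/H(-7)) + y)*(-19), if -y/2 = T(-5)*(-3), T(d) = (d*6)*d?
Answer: -1419433/83 ≈ -17102.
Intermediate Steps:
H(O) = O (H(O) = O + 0 = O)
T(d) = 6*d² (T(d) = (6*d)*d = 6*d²)
y = 900 (y = -2*6*(-5)²*(-3) = -2*6*25*(-3) = -300*(-3) = -2*(-450) = 900)
(1/(11 - 6/H(-7)) + y)*(-19) = (1/(11 - 6/(-7)) + 900)*(-19) = (1/(11 - 6*(-⅐)) + 900)*(-19) = (1/(11 + 6/7) + 900)*(-19) = (1/(83/7) + 900)*(-19) = (7/83 + 900)*(-19) = (74707/83)*(-19) = -1419433/83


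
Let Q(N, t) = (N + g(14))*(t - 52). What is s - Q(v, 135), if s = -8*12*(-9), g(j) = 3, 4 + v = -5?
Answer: 1362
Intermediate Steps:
v = -9 (v = -4 - 5 = -9)
Q(N, t) = (-52 + t)*(3 + N) (Q(N, t) = (N + 3)*(t - 52) = (3 + N)*(-52 + t) = (-52 + t)*(3 + N))
s = 864 (s = -96*(-9) = 864)
s - Q(v, 135) = 864 - (-156 - 52*(-9) + 3*135 - 9*135) = 864 - (-156 + 468 + 405 - 1215) = 864 - 1*(-498) = 864 + 498 = 1362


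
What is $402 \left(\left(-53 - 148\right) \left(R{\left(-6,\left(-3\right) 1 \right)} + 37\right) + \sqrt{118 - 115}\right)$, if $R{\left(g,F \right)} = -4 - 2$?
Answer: $-2504862 + 402 \sqrt{3} \approx -2.5042 \cdot 10^{6}$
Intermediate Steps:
$R{\left(g,F \right)} = -6$ ($R{\left(g,F \right)} = -4 - 2 = -6$)
$402 \left(\left(-53 - 148\right) \left(R{\left(-6,\left(-3\right) 1 \right)} + 37\right) + \sqrt{118 - 115}\right) = 402 \left(\left(-53 - 148\right) \left(-6 + 37\right) + \sqrt{118 - 115}\right) = 402 \left(\left(-201\right) 31 + \sqrt{3}\right) = 402 \left(-6231 + \sqrt{3}\right) = -2504862 + 402 \sqrt{3}$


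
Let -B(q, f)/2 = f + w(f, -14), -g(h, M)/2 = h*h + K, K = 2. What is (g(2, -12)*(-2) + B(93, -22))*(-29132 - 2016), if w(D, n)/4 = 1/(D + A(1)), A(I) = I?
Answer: -44728528/21 ≈ -2.1299e+6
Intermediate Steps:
g(h, M) = -4 - 2*h² (g(h, M) = -2*(h*h + 2) = -2*(h² + 2) = -2*(2 + h²) = -4 - 2*h²)
w(D, n) = 4/(1 + D) (w(D, n) = 4/(D + 1) = 4/(1 + D))
B(q, f) = -8/(1 + f) - 2*f (B(q, f) = -2*(f + 4/(1 + f)) = -8/(1 + f) - 2*f)
(g(2, -12)*(-2) + B(93, -22))*(-29132 - 2016) = ((-4 - 2*2²)*(-2) + 2*(-4 - 1*(-22)*(1 - 22))/(1 - 22))*(-29132 - 2016) = ((-4 - 2*4)*(-2) + 2*(-4 - 1*(-22)*(-21))/(-21))*(-31148) = ((-4 - 8)*(-2) + 2*(-1/21)*(-4 - 462))*(-31148) = (-12*(-2) + 2*(-1/21)*(-466))*(-31148) = (24 + 932/21)*(-31148) = (1436/21)*(-31148) = -44728528/21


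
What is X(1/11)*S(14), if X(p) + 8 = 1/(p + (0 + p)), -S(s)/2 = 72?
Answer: 360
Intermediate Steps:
S(s) = -144 (S(s) = -2*72 = -144)
X(p) = -8 + 1/(2*p) (X(p) = -8 + 1/(p + (0 + p)) = -8 + 1/(p + p) = -8 + 1/(2*p))
X(1/11)*S(14) = (-8 + 1/(2*(1/11)))*(-144) = (-8 + (1/2)*11)*(-144) = (-8 + 11/2)*(-144) = -5/2*(-144) = 360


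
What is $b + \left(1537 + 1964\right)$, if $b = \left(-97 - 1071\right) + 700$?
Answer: $3033$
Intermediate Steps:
$b = -468$ ($b = -1168 + 700 = -468$)
$b + \left(1537 + 1964\right) = -468 + \left(1537 + 1964\right) = -468 + 3501 = 3033$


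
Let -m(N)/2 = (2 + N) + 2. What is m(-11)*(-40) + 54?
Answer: -506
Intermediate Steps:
m(N) = -8 - 2*N (m(N) = -2*((2 + N) + 2) = -2*(4 + N) = -8 - 2*N)
m(-11)*(-40) + 54 = (-8 - 2*(-11))*(-40) + 54 = (-8 + 22)*(-40) + 54 = 14*(-40) + 54 = -560 + 54 = -506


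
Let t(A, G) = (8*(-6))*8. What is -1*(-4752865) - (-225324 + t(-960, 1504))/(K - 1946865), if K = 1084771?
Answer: 2048708086801/431047 ≈ 4.7529e+6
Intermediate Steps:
t(A, G) = -384 (t(A, G) = -48*8 = -384)
-1*(-4752865) - (-225324 + t(-960, 1504))/(K - 1946865) = -1*(-4752865) - (-225324 - 384)/(1084771 - 1946865) = 4752865 - (-225708)/(-862094) = 4752865 - (-225708)*(-1)/862094 = 4752865 - 1*112854/431047 = 4752865 - 112854/431047 = 2048708086801/431047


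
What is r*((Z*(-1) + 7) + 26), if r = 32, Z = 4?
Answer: 928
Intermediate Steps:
r*((Z*(-1) + 7) + 26) = 32*((4*(-1) + 7) + 26) = 32*((-4 + 7) + 26) = 32*(3 + 26) = 32*29 = 928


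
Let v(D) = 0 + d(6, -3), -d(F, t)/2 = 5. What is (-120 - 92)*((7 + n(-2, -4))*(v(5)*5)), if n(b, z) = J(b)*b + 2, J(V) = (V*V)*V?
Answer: 265000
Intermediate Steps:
d(F, t) = -10 (d(F, t) = -2*5 = -10)
v(D) = -10 (v(D) = 0 - 10 = -10)
J(V) = V³ (J(V) = V²*V = V³)
n(b, z) = 2 + b⁴ (n(b, z) = b³*b + 2 = b⁴ + 2 = 2 + b⁴)
(-120 - 92)*((7 + n(-2, -4))*(v(5)*5)) = (-120 - 92)*((7 + (2 + (-2)⁴))*(-10*5)) = -212*(7 + (2 + 16))*(-50) = -212*(7 + 18)*(-50) = -5300*(-50) = -212*(-1250) = 265000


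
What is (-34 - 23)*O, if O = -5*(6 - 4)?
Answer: 570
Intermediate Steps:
O = -10 (O = -5*2 = -10)
(-34 - 23)*O = (-34 - 23)*(-10) = -57*(-10) = 570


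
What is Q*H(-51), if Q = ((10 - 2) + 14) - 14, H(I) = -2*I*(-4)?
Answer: -3264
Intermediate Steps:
H(I) = 8*I
Q = 8 (Q = (8 + 14) - 14 = 22 - 14 = 8)
Q*H(-51) = 8*(8*(-51)) = 8*(-408) = -3264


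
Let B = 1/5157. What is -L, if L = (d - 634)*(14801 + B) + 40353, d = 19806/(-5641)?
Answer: 273319585044739/29090637 ≈ 9.3955e+6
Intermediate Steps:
d = -19806/5641 (d = 19806*(-1/5641) = -19806/5641 ≈ -3.5111)
B = 1/5157 ≈ 0.00019391
L = -273319585044739/29090637 (L = (-19806/5641 - 634)*(14801 + 1/5157) + 40353 = -3596200/5641*76328758/5157 + 40353 = -274493479519600/29090637 + 40353 = -273319585044739/29090637 ≈ -9.3955e+6)
-L = -1*(-273319585044739/29090637) = 273319585044739/29090637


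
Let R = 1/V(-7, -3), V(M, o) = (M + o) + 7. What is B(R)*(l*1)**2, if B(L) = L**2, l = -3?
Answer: 1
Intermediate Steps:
V(M, o) = 7 + M + o
R = -1/3 (R = 1/(7 - 7 - 3) = 1/(-3) = -1/3 ≈ -0.33333)
B(R)*(l*1)**2 = (-1/3)**2*(-3*1)**2 = (1/9)*(-3)**2 = (1/9)*9 = 1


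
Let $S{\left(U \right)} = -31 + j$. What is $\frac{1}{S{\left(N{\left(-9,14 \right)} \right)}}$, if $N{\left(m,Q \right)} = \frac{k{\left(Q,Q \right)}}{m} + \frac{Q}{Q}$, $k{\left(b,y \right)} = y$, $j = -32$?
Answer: $- \frac{1}{63} \approx -0.015873$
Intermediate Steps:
$N{\left(m,Q \right)} = 1 + \frac{Q}{m}$ ($N{\left(m,Q \right)} = \frac{Q}{m} + \frac{Q}{Q} = \frac{Q}{m} + 1 = 1 + \frac{Q}{m}$)
$S{\left(U \right)} = -63$ ($S{\left(U \right)} = -31 - 32 = -63$)
$\frac{1}{S{\left(N{\left(-9,14 \right)} \right)}} = \frac{1}{-63} = - \frac{1}{63}$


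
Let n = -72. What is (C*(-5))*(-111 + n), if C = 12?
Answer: 10980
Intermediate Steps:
(C*(-5))*(-111 + n) = (12*(-5))*(-111 - 72) = -60*(-183) = 10980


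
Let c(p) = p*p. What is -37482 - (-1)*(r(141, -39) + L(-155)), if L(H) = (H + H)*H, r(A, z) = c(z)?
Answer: 12089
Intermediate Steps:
c(p) = p²
r(A, z) = z²
L(H) = 2*H² (L(H) = (2*H)*H = 2*H²)
-37482 - (-1)*(r(141, -39) + L(-155)) = -37482 - (-1)*((-39)² + 2*(-155)²) = -37482 - (-1)*(1521 + 2*24025) = -37482 - (-1)*(1521 + 48050) = -37482 - (-1)*49571 = -37482 - 1*(-49571) = -37482 + 49571 = 12089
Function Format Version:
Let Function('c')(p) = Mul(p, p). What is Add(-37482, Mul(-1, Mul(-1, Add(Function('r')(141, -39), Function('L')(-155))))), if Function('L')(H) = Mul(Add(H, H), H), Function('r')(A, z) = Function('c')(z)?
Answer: 12089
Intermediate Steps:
Function('c')(p) = Pow(p, 2)
Function('r')(A, z) = Pow(z, 2)
Function('L')(H) = Mul(2, Pow(H, 2)) (Function('L')(H) = Mul(Mul(2, H), H) = Mul(2, Pow(H, 2)))
Add(-37482, Mul(-1, Mul(-1, Add(Function('r')(141, -39), Function('L')(-155))))) = Add(-37482, Mul(-1, Mul(-1, Add(Pow(-39, 2), Mul(2, Pow(-155, 2)))))) = Add(-37482, Mul(-1, Mul(-1, Add(1521, Mul(2, 24025))))) = Add(-37482, Mul(-1, Mul(-1, Add(1521, 48050)))) = Add(-37482, Mul(-1, Mul(-1, 49571))) = Add(-37482, Mul(-1, -49571)) = Add(-37482, 49571) = 12089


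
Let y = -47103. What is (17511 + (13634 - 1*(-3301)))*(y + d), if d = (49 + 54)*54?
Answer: -1430921286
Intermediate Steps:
d = 5562 (d = 103*54 = 5562)
(17511 + (13634 - 1*(-3301)))*(y + d) = (17511 + (13634 - 1*(-3301)))*(-47103 + 5562) = (17511 + (13634 + 3301))*(-41541) = (17511 + 16935)*(-41541) = 34446*(-41541) = -1430921286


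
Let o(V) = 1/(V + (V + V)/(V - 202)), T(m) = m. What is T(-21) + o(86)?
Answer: -51442/2451 ≈ -20.988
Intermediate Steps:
o(V) = 1/(V + 2*V/(-202 + V)) (o(V) = 1/(V + (2*V)/(-202 + V)) = 1/(V + 2*V/(-202 + V)))
T(-21) + o(86) = -21 + (-202 + 86)/(86*(-200 + 86)) = -21 + (1/86)*(-116)/(-114) = -21 + (1/86)*(-1/114)*(-116) = -21 + 29/2451 = -51442/2451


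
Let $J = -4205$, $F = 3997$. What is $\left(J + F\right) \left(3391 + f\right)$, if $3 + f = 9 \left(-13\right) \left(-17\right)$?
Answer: $-1118416$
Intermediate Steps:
$f = 1986$ ($f = -3 + 9 \left(-13\right) \left(-17\right) = -3 - -1989 = -3 + 1989 = 1986$)
$\left(J + F\right) \left(3391 + f\right) = \left(-4205 + 3997\right) \left(3391 + 1986\right) = \left(-208\right) 5377 = -1118416$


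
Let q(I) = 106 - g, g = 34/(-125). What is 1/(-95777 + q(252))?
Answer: -125/11958841 ≈ -1.0453e-5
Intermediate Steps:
g = -34/125 (g = 34*(-1/125) = -34/125 ≈ -0.27200)
q(I) = 13284/125 (q(I) = 106 - 1*(-34/125) = 106 + 34/125 = 13284/125)
1/(-95777 + q(252)) = 1/(-95777 + 13284/125) = 1/(-11958841/125) = -125/11958841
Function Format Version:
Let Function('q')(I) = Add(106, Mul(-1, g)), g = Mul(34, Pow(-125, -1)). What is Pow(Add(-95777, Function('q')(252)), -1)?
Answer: Rational(-125, 11958841) ≈ -1.0453e-5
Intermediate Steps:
g = Rational(-34, 125) (g = Mul(34, Rational(-1, 125)) = Rational(-34, 125) ≈ -0.27200)
Function('q')(I) = Rational(13284, 125) (Function('q')(I) = Add(106, Mul(-1, Rational(-34, 125))) = Add(106, Rational(34, 125)) = Rational(13284, 125))
Pow(Add(-95777, Function('q')(252)), -1) = Pow(Add(-95777, Rational(13284, 125)), -1) = Pow(Rational(-11958841, 125), -1) = Rational(-125, 11958841)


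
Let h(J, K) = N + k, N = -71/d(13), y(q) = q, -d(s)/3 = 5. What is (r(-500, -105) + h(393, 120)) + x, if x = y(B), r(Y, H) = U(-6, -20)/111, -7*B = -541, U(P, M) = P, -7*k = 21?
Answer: 306779/3885 ≈ 78.965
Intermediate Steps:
k = -3 (k = -⅐*21 = -3)
d(s) = -15 (d(s) = -3*5 = -15)
B = 541/7 (B = -⅐*(-541) = 541/7 ≈ 77.286)
N = 71/15 (N = -71/(-15) = -71*(-1/15) = 71/15 ≈ 4.7333)
r(Y, H) = -2/37 (r(Y, H) = -6/111 = -6*1/111 = -2/37)
h(J, K) = 26/15 (h(J, K) = 71/15 - 3 = 26/15)
x = 541/7 ≈ 77.286
(r(-500, -105) + h(393, 120)) + x = (-2/37 + 26/15) + 541/7 = 932/555 + 541/7 = 306779/3885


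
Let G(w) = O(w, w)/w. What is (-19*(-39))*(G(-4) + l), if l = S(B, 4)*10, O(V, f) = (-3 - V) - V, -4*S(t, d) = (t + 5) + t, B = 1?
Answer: -55575/4 ≈ -13894.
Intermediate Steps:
S(t, d) = -5/4 - t/2 (S(t, d) = -((t + 5) + t)/4 = -((5 + t) + t)/4 = -(5 + 2*t)/4 = -5/4 - t/2)
O(V, f) = -3 - 2*V
G(w) = (-3 - 2*w)/w
l = -35/2 (l = (-5/4 - 1/2*1)*10 = (-5/4 - 1/2)*10 = -7/4*10 = -35/2 ≈ -17.500)
(-19*(-39))*(G(-4) + l) = (-19*(-39))*((-2 - 3/(-4)) - 35/2) = 741*((-2 - 3*(-1/4)) - 35/2) = 741*((-2 + 3/4) - 35/2) = 741*(-5/4 - 35/2) = 741*(-75/4) = -55575/4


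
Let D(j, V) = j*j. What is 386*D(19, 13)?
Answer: 139346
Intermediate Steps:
D(j, V) = j²
386*D(19, 13) = 386*19² = 386*361 = 139346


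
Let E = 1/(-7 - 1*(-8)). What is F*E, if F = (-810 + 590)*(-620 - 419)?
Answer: 228580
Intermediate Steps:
E = 1 (E = 1/(-7 + 8) = 1/1 = 1)
F = 228580 (F = -220*(-1039) = 228580)
F*E = 228580*1 = 228580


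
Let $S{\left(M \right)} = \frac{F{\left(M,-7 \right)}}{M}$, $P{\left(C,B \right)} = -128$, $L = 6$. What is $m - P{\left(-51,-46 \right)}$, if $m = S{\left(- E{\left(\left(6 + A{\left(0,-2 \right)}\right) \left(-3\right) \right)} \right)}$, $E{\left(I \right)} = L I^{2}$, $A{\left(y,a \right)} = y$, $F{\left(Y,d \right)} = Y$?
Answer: $129$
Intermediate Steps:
$E{\left(I \right)} = 6 I^{2}$
$S{\left(M \right)} = 1$ ($S{\left(M \right)} = \frac{M}{M} = 1$)
$m = 1$
$m - P{\left(-51,-46 \right)} = 1 - -128 = 1 + 128 = 129$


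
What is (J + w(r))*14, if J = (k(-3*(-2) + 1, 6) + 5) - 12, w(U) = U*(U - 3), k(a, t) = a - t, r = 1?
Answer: -112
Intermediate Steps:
w(U) = U*(-3 + U)
J = -6 (J = (((-3*(-2) + 1) - 1*6) + 5) - 12 = (((6 + 1) - 6) + 5) - 12 = ((7 - 6) + 5) - 12 = (1 + 5) - 12 = 6 - 12 = -6)
(J + w(r))*14 = (-6 + 1*(-3 + 1))*14 = (-6 + 1*(-2))*14 = (-6 - 2)*14 = -8*14 = -112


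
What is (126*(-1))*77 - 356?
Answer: -10058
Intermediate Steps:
(126*(-1))*77 - 356 = -126*77 - 356 = -9702 - 356 = -10058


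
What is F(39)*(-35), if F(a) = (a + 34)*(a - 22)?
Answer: -43435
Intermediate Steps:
F(a) = (-22 + a)*(34 + a) (F(a) = (34 + a)*(-22 + a) = (-22 + a)*(34 + a))
F(39)*(-35) = (-748 + 39**2 + 12*39)*(-35) = (-748 + 1521 + 468)*(-35) = 1241*(-35) = -43435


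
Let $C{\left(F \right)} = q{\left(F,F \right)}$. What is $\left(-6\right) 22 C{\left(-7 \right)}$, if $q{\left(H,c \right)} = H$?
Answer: $924$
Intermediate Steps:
$C{\left(F \right)} = F$
$\left(-6\right) 22 C{\left(-7 \right)} = \left(-6\right) 22 \left(-7\right) = \left(-132\right) \left(-7\right) = 924$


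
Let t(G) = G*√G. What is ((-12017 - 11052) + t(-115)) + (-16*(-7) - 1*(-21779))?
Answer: -1178 - 115*I*√115 ≈ -1178.0 - 1233.2*I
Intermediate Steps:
t(G) = G^(3/2)
((-12017 - 11052) + t(-115)) + (-16*(-7) - 1*(-21779)) = ((-12017 - 11052) + (-115)^(3/2)) + (-16*(-7) - 1*(-21779)) = (-23069 - 115*I*√115) + (112 + 21779) = (-23069 - 115*I*√115) + 21891 = -1178 - 115*I*√115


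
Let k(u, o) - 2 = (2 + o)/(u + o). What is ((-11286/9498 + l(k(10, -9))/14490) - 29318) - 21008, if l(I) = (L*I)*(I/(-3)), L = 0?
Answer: -79667939/1583 ≈ -50327.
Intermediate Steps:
k(u, o) = 2 + (2 + o)/(o + u) (k(u, o) = 2 + (2 + o)/(u + o) = 2 + (2 + o)/(o + u))
l(I) = 0 (l(I) = (0*I)*(I/(-3)) = 0*(I*(-⅓)) = 0*(-I/3) = 0)
((-11286/9498 + l(k(10, -9))/14490) - 29318) - 21008 = ((-11286/9498 + 0/14490) - 29318) - 21008 = ((-11286*1/9498 + 0*(1/14490)) - 29318) - 21008 = ((-1881/1583 + 0) - 29318) - 21008 = (-1881/1583 - 29318) - 21008 = -46412275/1583 - 21008 = -79667939/1583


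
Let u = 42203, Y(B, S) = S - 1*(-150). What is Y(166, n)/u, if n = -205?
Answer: -55/42203 ≈ -0.0013032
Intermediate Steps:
Y(B, S) = 150 + S (Y(B, S) = S + 150 = 150 + S)
Y(166, n)/u = (150 - 205)/42203 = -55*1/42203 = -55/42203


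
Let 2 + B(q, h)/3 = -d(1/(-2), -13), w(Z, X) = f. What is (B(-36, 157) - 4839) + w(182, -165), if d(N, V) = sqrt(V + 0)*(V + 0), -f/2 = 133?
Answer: -5111 + 39*I*sqrt(13) ≈ -5111.0 + 140.62*I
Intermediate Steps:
f = -266 (f = -2*133 = -266)
d(N, V) = V**(3/2) (d(N, V) = sqrt(V)*V = V**(3/2))
w(Z, X) = -266
B(q, h) = -6 + 39*I*sqrt(13) (B(q, h) = -6 + 3*(-(-13)**(3/2)) = -6 + 3*(-(-13)*I*sqrt(13)) = -6 + 3*(13*I*sqrt(13)) = -6 + 39*I*sqrt(13))
(B(-36, 157) - 4839) + w(182, -165) = ((-6 + 39*I*sqrt(13)) - 4839) - 266 = (-4845 + 39*I*sqrt(13)) - 266 = -5111 + 39*I*sqrt(13)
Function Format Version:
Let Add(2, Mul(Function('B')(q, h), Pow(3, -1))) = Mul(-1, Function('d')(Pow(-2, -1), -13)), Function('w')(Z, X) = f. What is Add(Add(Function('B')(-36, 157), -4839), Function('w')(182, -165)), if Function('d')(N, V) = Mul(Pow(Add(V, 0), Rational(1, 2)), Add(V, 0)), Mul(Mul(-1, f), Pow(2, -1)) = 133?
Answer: Add(-5111, Mul(39, I, Pow(13, Rational(1, 2)))) ≈ Add(-5111.0, Mul(140.62, I))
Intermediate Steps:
f = -266 (f = Mul(-2, 133) = -266)
Function('d')(N, V) = Pow(V, Rational(3, 2)) (Function('d')(N, V) = Mul(Pow(V, Rational(1, 2)), V) = Pow(V, Rational(3, 2)))
Function('w')(Z, X) = -266
Function('B')(q, h) = Add(-6, Mul(39, I, Pow(13, Rational(1, 2)))) (Function('B')(q, h) = Add(-6, Mul(3, Mul(-1, Pow(-13, Rational(3, 2))))) = Add(-6, Mul(3, Mul(-1, Mul(-13, I, Pow(13, Rational(1, 2)))))) = Add(-6, Mul(3, Mul(13, I, Pow(13, Rational(1, 2))))) = Add(-6, Mul(39, I, Pow(13, Rational(1, 2)))))
Add(Add(Function('B')(-36, 157), -4839), Function('w')(182, -165)) = Add(Add(Add(-6, Mul(39, I, Pow(13, Rational(1, 2)))), -4839), -266) = Add(Add(-4845, Mul(39, I, Pow(13, Rational(1, 2)))), -266) = Add(-5111, Mul(39, I, Pow(13, Rational(1, 2))))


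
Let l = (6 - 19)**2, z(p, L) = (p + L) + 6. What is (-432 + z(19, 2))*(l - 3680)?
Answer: 1421955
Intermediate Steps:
z(p, L) = 6 + L + p (z(p, L) = (L + p) + 6 = 6 + L + p)
l = 169 (l = (-13)**2 = 169)
(-432 + z(19, 2))*(l - 3680) = (-432 + (6 + 2 + 19))*(169 - 3680) = (-432 + 27)*(-3511) = -405*(-3511) = 1421955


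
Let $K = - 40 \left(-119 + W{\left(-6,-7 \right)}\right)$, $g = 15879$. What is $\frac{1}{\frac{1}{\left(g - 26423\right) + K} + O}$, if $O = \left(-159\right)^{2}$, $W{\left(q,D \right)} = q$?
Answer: $\frac{5544}{140157863} \approx 3.9555 \cdot 10^{-5}$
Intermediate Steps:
$K = 5000$ ($K = - 40 \left(-119 - 6\right) = \left(-40\right) \left(-125\right) = 5000$)
$O = 25281$
$\frac{1}{\frac{1}{\left(g - 26423\right) + K} + O} = \frac{1}{\frac{1}{\left(15879 - 26423\right) + 5000} + 25281} = \frac{1}{\frac{1}{-10544 + 5000} + 25281} = \frac{1}{\frac{1}{-5544} + 25281} = \frac{1}{- \frac{1}{5544} + 25281} = \frac{1}{\frac{140157863}{5544}} = \frac{5544}{140157863}$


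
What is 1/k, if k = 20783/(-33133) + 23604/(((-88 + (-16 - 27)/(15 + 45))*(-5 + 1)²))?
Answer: -176366959/3043395404 ≈ -0.057951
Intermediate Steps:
k = -3043395404/176366959 (k = 20783*(-1/33133) + 23604/(((-88 - 43/60)*(-4)²)) = -20783/33133 + 23604/(((-88 - 43*1/60)*16)) = -20783/33133 + 23604/(((-88 - 43/60)*16)) = -20783/33133 + 23604/((-5323/60*16)) = -20783/33133 + 23604/(-21292/15) = -20783/33133 + 23604*(-15/21292) = -20783/33133 - 88515/5323 = -3043395404/176366959 ≈ -17.256)
1/k = 1/(-3043395404/176366959) = -176366959/3043395404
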